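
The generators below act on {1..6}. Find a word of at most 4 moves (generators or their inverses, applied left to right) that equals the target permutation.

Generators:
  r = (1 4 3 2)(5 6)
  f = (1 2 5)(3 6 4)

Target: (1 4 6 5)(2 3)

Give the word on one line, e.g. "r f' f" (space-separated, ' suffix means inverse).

f r' f'

  after f: (1 2 5)(3 6 4)
  after r': (1 3 5 2 6)
  after f': (1 4 6 5)(2 3)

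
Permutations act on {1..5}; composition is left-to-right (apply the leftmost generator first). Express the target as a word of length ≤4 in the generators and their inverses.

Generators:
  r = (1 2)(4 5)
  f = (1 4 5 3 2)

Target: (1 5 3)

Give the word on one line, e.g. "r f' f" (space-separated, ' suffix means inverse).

  after r: (1 2)(4 5)
  after f': (1 3 5)
  after r: (1 3 4 5 2)
  after f': (1 5 3)

r f' r f'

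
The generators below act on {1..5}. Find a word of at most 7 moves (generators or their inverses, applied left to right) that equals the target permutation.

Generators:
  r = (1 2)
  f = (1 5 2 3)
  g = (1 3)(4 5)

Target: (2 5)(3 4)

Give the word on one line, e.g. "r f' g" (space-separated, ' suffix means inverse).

  after g: (1 3)(4 5)
  after f': (1 2 5 4)
  after g: (1 2 4 3)
  after f: (1 3 5 2 4)
  after g: (2 5)(3 4)

g f' g f g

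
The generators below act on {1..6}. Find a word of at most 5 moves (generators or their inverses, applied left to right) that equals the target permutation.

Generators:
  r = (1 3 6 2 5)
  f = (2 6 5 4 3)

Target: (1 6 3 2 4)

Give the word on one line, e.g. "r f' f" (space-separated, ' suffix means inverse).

  after f: (2 6 5 4 3)
  after r': (1 5 4)(2 3 6)
  after f': (1 6 3 2 4)

f r' f'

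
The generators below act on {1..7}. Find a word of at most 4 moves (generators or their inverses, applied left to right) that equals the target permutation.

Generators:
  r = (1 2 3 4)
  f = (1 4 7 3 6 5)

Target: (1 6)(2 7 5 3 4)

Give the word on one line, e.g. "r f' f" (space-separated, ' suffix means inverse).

f' r f'

  after f': (1 5 6 3 7 4)
  after r: (1 5 6 4 2 3 7)
  after f': (1 6)(2 7 5 3 4)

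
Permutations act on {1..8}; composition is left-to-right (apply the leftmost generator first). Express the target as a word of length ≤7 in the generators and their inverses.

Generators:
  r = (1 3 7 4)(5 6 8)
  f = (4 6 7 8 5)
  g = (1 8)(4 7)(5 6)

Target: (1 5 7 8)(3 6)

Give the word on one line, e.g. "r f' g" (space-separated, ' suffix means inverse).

r f r' g r

  after r: (1 3 7 4)(5 6 8)
  after f: (1 3 8 4)(5 7 6)
  after r': (3 6 8 7 5)
  after g: (1 8 4 7 6)(3 5)
  after r: (1 5 7 8)(3 6)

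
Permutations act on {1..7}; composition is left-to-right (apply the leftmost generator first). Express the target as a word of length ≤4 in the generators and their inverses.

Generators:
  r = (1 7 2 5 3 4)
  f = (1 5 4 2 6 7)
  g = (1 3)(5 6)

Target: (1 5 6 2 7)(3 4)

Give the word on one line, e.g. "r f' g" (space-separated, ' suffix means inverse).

  after g: (1 3)(5 6)
  after r': (1 5 6 2 7)(3 4)

g r'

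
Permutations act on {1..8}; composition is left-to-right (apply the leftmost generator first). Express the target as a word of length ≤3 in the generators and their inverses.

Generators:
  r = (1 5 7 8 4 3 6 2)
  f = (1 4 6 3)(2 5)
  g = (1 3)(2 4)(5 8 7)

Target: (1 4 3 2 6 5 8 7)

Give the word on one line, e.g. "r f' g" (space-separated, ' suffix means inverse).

g' r f'

  after g': (1 3)(2 4)(5 7 8)
  after r: (1 6 2 3 5 8 7 4)
  after f': (1 4 3 2 6 5 8 7)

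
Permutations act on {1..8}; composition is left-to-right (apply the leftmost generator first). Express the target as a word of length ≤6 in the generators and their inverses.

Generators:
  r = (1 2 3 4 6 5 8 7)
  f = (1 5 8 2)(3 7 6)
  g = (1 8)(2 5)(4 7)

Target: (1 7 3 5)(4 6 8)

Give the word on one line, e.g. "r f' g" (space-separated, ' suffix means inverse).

  after g: (1 8)(2 5)(4 7)
  after r': (1 5)(2 6 4 8 7 3)
  after f: (1 8 6 4 2 3)
  after g': (2 3 8 6 7 4 5)
  after r': (1 7 3 5)(4 6 8)

g r' f g' r'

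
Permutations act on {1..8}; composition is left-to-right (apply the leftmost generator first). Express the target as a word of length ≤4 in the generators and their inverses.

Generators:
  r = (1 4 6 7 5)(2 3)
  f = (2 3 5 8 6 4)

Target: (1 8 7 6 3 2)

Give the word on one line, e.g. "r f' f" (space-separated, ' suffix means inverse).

  after r': (1 5 7 6 4)(2 3)
  after f: (1 8 6 2 5 7 4)
  after r: (1 8 7 6 3 2)

r' f r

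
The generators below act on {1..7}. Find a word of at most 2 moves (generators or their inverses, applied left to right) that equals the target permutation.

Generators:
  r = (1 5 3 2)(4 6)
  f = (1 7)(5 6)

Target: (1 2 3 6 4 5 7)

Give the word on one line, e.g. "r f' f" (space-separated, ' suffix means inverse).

  after r': (1 2 3 5)(4 6)
  after f: (1 2 3 6 4 5 7)

r' f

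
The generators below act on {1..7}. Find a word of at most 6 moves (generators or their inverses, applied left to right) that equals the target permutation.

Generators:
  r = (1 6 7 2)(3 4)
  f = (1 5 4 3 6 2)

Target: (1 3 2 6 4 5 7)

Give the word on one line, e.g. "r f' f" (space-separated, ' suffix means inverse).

  after f': (1 2 6 3 4 5)
  after f': (1 6 4)(2 3 5)
  after f': (1 3)(2 4)(5 6)
  after r: (1 4)(2 3 6 5 7)
  after f: (1 3 2 6 4 5 7)

f' f' f' r f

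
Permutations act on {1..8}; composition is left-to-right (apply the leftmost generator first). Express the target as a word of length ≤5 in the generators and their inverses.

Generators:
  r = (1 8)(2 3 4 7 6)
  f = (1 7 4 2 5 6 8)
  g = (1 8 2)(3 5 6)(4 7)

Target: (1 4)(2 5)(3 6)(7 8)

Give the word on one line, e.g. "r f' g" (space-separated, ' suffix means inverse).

  after f': (1 8 6 5 2 4 7)
  after r': (2 3)(5 6)(7 8)
  after f: (1 7)(2 3 5 8 4)
  after g: (1 4)(2 5)(3 6)(7 8)

f' r' f g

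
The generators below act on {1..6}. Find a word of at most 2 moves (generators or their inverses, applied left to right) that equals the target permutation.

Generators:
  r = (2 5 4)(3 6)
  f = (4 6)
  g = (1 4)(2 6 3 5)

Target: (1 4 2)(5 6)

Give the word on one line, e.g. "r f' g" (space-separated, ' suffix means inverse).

  after r': (2 4 5)(3 6)
  after g: (1 4 2)(5 6)

r' g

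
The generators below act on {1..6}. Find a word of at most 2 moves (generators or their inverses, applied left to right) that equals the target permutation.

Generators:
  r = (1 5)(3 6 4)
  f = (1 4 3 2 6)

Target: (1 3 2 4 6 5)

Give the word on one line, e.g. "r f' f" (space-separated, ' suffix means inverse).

  after f: (1 4 3 2 6)
  after r: (1 3 2 4 6 5)

f r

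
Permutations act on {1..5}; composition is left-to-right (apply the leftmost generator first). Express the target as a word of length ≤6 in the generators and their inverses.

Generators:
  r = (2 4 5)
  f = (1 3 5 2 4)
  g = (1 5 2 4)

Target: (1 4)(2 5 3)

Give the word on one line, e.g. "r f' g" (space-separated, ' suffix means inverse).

f f g' r' f'

  after f: (1 3 5 2 4)
  after f: (1 5 4 3 2)
  after g': (2 4 3 5)
  after r': (3 4)
  after f': (1 4)(2 5 3)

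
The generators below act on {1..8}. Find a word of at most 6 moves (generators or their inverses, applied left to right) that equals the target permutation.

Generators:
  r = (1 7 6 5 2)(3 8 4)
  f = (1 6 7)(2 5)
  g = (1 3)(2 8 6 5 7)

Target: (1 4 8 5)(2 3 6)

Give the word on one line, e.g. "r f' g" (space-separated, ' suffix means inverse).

g f' r' f

  after g: (1 3)(2 8 6 5 7)
  after f': (1 3 7 5 6 2 8)
  after r': (1 4 8 2 3)(5 7 6)
  after f: (1 4 8 5)(2 3 6)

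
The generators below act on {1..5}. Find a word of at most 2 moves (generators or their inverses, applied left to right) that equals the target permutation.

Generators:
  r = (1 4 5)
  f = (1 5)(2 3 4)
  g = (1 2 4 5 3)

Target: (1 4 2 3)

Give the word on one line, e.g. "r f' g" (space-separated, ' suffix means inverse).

  after f: (1 5)(2 3 4)
  after r': (1 4 2 3)

f r'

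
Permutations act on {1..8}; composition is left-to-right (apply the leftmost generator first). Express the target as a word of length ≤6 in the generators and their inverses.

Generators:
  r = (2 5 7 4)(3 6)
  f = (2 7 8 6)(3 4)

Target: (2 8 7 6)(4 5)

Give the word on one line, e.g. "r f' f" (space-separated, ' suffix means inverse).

  after f: (2 7 8 6)(3 4)
  after f: (2 8)(6 7)
  after r: (2 8 5 7 3 6 4)
  after r: (2 8 7 6)(4 5)

f f r r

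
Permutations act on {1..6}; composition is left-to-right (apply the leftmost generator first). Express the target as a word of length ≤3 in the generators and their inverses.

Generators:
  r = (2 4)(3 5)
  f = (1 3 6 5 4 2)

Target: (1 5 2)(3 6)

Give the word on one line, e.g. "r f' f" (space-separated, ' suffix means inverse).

  after f: (1 3 6 5 4 2)
  after r': (1 5 2)(3 6)

f r'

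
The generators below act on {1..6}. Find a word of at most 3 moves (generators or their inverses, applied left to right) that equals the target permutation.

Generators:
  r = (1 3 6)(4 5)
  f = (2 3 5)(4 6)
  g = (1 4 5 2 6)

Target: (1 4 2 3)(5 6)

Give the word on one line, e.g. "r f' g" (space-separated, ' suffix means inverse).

  after r': (1 6 3)(4 5)
  after f: (1 4 2 3)(5 6)

r' f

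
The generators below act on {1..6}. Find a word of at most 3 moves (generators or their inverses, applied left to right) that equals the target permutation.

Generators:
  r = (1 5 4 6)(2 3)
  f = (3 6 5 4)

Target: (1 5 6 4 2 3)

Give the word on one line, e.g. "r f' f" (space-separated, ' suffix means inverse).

f r

  after f: (3 6 5 4)
  after r: (1 5 6 4 2 3)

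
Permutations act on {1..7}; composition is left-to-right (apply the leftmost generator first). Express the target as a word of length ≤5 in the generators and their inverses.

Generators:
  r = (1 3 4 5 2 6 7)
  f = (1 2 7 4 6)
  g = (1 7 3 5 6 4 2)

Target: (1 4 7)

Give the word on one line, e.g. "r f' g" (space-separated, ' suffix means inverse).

  after r': (1 7 6 2 5 4 3)
  after r': (1 6 5 3 7 2 4)
  after g: (1 4 7)

r' r' g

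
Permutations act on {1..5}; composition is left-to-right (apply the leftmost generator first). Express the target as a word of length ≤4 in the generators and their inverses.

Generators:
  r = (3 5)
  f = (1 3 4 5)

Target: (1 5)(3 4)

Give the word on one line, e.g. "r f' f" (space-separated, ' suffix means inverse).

f r'

  after f: (1 3 4 5)
  after r': (1 5)(3 4)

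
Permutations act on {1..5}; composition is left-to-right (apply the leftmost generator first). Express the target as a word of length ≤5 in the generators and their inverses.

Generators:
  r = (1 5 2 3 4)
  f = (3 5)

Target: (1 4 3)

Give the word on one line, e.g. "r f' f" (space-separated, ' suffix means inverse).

r f r f

  after r: (1 5 2 3 4)
  after f: (1 3 4)(2 5)
  after r: (1 4 5 3)
  after f: (1 4 3)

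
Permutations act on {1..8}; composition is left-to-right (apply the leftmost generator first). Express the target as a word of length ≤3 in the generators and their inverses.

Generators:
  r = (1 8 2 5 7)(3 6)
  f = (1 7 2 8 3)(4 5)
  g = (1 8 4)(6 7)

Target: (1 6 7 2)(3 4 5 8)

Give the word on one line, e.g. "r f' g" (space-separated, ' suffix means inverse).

f g'

  after f: (1 7 2 8 3)(4 5)
  after g': (1 6 7 2)(3 4 5 8)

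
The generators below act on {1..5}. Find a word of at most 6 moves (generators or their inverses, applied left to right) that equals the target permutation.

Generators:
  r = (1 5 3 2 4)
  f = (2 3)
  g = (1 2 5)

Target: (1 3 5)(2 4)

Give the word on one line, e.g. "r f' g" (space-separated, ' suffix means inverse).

r g g f' g'

  after r: (1 5 3 2 4)
  after g: (2 4)(3 5)
  after g: (1 2 4 5 3)
  after f': (1 3)(2 4 5)
  after g': (1 3 5)(2 4)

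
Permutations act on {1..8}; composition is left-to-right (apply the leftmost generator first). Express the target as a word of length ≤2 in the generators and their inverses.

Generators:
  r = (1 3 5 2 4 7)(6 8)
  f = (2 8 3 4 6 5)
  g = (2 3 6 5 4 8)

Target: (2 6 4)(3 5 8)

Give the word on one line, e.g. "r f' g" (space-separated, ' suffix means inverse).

  after g: (2 3 6 5 4 8)
  after g: (2 6 4)(3 5 8)

g g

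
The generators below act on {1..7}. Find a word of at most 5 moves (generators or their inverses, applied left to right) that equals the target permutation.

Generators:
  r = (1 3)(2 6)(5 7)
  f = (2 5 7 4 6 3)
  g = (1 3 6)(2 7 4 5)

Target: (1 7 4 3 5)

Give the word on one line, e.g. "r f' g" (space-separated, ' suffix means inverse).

  after f: (2 5 7 4 6 3)
  after g: (1 3 7 5 4)
  after f: (1 2 5 6 3 4)
  after g: (1 7 4 3 5)

f g f g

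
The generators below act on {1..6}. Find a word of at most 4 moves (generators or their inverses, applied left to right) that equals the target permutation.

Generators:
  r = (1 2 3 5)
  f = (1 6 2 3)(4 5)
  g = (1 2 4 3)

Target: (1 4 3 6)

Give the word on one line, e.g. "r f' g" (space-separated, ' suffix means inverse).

  after f': (1 3 2 6)(4 5)
  after f': (1 2)(3 6)
  after g: (1 4 3 6)

f' f' g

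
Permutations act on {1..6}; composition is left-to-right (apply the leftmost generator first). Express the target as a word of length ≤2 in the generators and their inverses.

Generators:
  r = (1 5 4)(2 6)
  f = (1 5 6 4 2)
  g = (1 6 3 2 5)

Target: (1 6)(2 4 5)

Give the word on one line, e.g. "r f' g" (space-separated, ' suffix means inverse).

  after r: (1 5 4)(2 6)
  after f: (1 6)(2 4 5)

r f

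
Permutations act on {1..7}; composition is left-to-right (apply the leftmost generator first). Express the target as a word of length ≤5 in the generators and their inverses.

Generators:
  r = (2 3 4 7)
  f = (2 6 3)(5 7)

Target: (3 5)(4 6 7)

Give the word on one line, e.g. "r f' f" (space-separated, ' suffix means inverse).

r r f r' r'

  after r: (2 3 4 7)
  after r: (2 4)(3 7)
  after f: (2 4 6 3 5 7)
  after r': (2 3 5 4 6)
  after r': (3 5)(4 6 7)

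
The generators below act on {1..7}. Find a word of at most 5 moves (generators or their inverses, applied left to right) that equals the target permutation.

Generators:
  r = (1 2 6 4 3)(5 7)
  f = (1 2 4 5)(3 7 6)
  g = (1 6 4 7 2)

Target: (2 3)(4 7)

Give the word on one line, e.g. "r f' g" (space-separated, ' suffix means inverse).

r r f' g r'

  after r: (1 2 6 4 3)(5 7)
  after r: (1 6 3 2 4)
  after f': (1 7 3)(4 5)
  after g: (1 2)(3 6 4 5 7)
  after r': (2 3)(4 7)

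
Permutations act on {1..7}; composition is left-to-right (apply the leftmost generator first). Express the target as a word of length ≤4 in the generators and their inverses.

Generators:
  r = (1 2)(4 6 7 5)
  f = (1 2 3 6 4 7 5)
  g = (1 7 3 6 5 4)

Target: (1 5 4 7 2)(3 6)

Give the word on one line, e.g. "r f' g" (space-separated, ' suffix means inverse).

g' r'

  after g': (1 4 5 6 3 7)
  after r': (1 5 4 7 2)(3 6)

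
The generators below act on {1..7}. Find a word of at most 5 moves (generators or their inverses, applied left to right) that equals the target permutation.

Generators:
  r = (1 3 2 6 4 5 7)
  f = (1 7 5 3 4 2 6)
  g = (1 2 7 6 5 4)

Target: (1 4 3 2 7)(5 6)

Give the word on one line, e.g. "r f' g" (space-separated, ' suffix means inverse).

g g r' g

  after g: (1 2 7 6 5 4)
  after g: (1 7 5)(2 6 4)
  after r': (1 5 7 4 3)
  after g: (1 4 3 2 7)(5 6)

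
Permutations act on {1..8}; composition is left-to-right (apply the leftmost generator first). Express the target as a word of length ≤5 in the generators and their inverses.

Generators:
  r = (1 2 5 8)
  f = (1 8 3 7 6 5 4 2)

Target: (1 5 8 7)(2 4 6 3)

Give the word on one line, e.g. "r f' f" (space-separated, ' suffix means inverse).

  after r': (1 8 5 2)
  after f': (3 8 6 7)(4 5)
  after f': (1 2 4 6 3)(7 8)
  after r: (1 5 8 7)(2 4 6 3)

r' f' f' r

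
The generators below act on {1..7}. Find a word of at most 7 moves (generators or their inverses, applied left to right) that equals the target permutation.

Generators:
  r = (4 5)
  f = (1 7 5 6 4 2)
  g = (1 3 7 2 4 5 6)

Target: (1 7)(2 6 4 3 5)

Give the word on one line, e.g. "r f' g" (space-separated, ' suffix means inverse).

g f' g' f r'

  after g: (1 3 7 2 4 5 6)
  after f': (1 3)(2 6)(4 7)
  after g': (2 5 4 3 6 7)
  after f: (1 7)(2 6 5)(3 4)
  after r': (1 7)(2 6 4 3 5)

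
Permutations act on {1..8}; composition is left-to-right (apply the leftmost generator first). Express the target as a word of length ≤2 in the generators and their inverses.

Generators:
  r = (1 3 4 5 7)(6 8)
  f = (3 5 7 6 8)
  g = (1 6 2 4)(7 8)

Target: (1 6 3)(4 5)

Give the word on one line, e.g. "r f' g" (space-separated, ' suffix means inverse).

r' f

  after r': (1 7 5 4 3)(6 8)
  after f: (1 6 3)(4 5)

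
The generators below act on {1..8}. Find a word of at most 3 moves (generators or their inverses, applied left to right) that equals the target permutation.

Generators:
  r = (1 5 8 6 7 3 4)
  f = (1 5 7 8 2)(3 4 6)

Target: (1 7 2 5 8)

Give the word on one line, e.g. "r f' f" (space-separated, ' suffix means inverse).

f' f' f'

  after f': (1 2 8 7 5)(3 6 4)
  after f': (1 8 5 2 7)(3 4 6)
  after f': (1 7 2 5 8)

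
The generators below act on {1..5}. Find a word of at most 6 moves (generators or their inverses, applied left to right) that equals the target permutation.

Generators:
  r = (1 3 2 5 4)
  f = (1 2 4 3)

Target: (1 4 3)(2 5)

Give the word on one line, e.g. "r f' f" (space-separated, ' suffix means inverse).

r' f r r r

  after r': (1 4 5 2 3)
  after f: (1 3 2)(4 5)
  after r: (1 2 3 5)
  after r: (1 5 3 4)
  after r: (1 4 3)(2 5)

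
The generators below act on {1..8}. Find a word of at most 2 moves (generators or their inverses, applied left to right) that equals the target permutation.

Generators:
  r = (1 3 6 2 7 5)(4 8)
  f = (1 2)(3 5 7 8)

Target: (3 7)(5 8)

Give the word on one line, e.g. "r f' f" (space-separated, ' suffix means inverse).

f' f'

  after f': (1 2)(3 8 7 5)
  after f': (3 7)(5 8)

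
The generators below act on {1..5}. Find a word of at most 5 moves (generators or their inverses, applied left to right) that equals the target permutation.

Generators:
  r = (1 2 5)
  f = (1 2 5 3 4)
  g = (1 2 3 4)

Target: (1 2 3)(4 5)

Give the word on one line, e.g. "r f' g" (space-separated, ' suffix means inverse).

f r' g

  after f: (1 2 5 3 4)
  after r': (3 4 5)
  after g: (1 2 3)(4 5)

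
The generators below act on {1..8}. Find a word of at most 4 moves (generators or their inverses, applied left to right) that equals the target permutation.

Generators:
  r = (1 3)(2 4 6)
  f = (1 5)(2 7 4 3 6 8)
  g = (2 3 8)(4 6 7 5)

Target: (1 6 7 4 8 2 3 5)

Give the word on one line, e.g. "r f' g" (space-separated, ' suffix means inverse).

r f

  after r: (1 3)(2 4 6)
  after f: (1 6 7 4 8 2 3 5)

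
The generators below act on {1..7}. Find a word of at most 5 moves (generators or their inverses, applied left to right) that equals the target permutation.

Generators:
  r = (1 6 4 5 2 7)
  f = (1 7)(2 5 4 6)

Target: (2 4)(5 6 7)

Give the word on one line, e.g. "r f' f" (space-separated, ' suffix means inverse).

f r f f

  after f: (1 7)(2 5 4 6)
  after r: (6 7)
  after f: (1 7 2 5 4 6)
  after f: (2 4)(5 6 7)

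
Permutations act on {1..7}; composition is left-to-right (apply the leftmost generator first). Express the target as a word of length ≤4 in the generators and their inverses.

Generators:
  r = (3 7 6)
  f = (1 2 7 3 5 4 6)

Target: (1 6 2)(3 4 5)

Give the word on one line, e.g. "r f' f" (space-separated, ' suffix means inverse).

f r f r

  after f: (1 2 7 3 5 4 6)
  after r: (1 2 6)(3 5 4)
  after f: (1 7 3 4 5 6 2)
  after r: (1 6 2)(3 4 5)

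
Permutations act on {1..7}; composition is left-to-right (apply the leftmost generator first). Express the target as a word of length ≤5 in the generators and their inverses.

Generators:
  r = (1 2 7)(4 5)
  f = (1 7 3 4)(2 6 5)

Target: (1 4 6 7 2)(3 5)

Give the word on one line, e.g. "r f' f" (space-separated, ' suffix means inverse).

f' r f r' f'

  after f': (1 4 3 7)(2 5 6)
  after r: (1 5 6 7 2 4 3)
  after f: (1 2)(3 7 6)
  after r': (2 7 6 3)(4 5)
  after f': (1 4 6 7 2)(3 5)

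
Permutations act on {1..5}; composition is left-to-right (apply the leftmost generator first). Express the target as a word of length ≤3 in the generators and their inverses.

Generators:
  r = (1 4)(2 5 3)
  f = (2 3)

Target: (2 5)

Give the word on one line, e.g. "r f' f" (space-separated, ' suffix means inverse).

  after r': (1 4)(2 3 5)
  after f: (1 4)(3 5)
  after r: (2 5)

r' f r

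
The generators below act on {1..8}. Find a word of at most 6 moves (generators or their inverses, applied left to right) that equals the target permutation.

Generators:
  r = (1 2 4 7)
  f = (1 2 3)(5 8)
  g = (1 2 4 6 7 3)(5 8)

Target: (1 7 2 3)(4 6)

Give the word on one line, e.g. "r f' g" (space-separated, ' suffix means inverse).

r f' f' g' f

  after r: (1 2 4 7)
  after f': (2 4 7 3)(5 8)
  after f': (1 3)(2 4 7)
  after g': (1 7)(4 6)(5 8)
  after f: (1 7 2 3)(4 6)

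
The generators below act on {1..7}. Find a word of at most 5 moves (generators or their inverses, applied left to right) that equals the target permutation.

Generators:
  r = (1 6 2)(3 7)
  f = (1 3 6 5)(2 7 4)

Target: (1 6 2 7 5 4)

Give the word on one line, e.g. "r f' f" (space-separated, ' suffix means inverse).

  after f': (1 5 6 3)(2 4 7)
  after r: (1 5 2 4 3 6 7)
  after f': (1 6 2 7 5 4)

f' r f'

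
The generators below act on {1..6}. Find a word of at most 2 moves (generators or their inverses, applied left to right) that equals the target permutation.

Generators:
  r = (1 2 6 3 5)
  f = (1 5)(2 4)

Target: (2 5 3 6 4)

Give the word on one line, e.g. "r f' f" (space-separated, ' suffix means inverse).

r' f

  after r': (1 5 3 6 2)
  after f: (2 5 3 6 4)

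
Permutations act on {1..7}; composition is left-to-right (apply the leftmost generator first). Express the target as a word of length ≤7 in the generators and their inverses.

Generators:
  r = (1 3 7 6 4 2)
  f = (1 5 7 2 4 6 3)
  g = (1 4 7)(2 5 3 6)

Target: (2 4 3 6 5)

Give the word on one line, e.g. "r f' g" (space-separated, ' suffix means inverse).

f f g' f' r

  after f: (1 5 7 2 4 6 3)
  after f: (1 7 4 3 5 2 6)
  after g': (1 4 5 6 7)(2 3)
  after f': (1 2 6 5 4)(3 7)
  after r: (2 4 3 6 5)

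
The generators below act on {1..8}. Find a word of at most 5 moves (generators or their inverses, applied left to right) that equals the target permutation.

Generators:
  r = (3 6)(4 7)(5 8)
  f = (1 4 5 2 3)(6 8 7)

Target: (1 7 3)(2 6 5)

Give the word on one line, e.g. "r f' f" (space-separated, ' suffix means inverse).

r' f' r f'

  after r': (3 6)(4 7)(5 8)
  after f': (1 3 7)(2 5 6)(4 8)
  after r: (1 6 2 8 7)(3 4 5)
  after f': (1 7 3)(2 6 5)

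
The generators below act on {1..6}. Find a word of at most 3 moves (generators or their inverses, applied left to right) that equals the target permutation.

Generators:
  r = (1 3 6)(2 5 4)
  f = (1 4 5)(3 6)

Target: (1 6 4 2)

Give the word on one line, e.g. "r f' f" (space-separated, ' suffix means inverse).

  after r': (1 6 3)(2 4 5)
  after r': (1 3 6)(2 5 4)
  after f: (1 6 4 2)

r' r' f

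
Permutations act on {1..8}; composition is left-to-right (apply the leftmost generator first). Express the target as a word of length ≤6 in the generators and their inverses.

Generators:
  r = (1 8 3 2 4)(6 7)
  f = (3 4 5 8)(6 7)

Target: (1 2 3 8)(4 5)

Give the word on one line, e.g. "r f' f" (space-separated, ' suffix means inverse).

f' r' f' r

  after f': (3 8 5 4)(6 7)
  after r': (1 4 8 5 2 3)
  after f': (1 3)(2 8 4 5)(6 7)
  after r: (1 2 3 8)(4 5)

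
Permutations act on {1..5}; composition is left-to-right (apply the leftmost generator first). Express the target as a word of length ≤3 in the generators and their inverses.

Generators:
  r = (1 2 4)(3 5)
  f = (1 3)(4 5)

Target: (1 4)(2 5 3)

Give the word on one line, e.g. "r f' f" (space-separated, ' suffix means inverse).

f' r f

  after f': (1 3)(4 5)
  after r: (1 5)(2 4 3)
  after f: (1 4)(2 5 3)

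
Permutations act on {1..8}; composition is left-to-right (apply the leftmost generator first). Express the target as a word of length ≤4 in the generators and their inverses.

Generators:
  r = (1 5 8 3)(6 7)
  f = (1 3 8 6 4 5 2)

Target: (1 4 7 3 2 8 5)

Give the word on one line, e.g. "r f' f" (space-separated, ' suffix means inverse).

r f' r

  after r: (1 5 8 3)(6 7)
  after f': (1 4 6 7 8)(2 5 3)
  after r: (1 4 7 3 2 8 5)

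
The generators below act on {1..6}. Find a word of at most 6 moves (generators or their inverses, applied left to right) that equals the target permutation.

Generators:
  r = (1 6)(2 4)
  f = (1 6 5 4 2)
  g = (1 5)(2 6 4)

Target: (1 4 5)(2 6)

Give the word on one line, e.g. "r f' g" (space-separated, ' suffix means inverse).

  after f': (1 2 4 5 6)
  after g: (1 6 5 4)
  after f: (1 5 2)(4 6)
  after f: (1 4 5)(2 6)

f' g f f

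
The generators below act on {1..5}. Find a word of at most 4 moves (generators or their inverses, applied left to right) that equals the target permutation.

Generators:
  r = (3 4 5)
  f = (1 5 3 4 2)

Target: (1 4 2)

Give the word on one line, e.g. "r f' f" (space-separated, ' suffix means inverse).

  after f: (1 5 3 4 2)
  after r: (1 3 5 4 2)
  after r: (1 4 2)

f r r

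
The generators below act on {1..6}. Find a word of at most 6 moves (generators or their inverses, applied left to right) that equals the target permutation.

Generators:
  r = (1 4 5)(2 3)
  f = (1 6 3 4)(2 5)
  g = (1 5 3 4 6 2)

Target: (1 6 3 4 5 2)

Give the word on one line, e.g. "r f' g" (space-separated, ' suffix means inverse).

  after f: (1 6 3 4)(2 5)
  after g: (1 2 3 6 4 5)
  after r: (1 3 6 5 4)
  after f': (1 6 2 5 3)
  after r: (1 6 3 4 5 2)

f g r f' r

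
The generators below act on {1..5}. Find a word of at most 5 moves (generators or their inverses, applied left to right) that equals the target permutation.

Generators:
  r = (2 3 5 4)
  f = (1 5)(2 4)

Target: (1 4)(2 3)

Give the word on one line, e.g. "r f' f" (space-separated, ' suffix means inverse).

  after f': (1 5)(2 4)
  after r': (1 3 2 5)
  after r': (1 2 3 4 5)
  after f': (1 4)(2 3)

f' r' r' f'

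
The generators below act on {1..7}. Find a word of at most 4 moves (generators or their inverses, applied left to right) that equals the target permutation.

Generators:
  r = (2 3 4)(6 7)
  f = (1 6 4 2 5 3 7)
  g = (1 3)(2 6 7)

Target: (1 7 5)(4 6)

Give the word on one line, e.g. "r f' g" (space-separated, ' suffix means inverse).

g f g' r

  after g: (1 3)(2 6 7)
  after f: (1 7 5 3 6)(2 4)
  after g': (1 6 3 2 4 7 5)
  after r: (1 7 5)(4 6)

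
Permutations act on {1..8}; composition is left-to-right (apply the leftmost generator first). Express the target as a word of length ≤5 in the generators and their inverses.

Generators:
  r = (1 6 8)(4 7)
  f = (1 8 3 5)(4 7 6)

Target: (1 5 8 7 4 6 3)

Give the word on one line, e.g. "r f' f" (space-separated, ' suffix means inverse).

r r f f

  after r: (1 6 8)(4 7)
  after r: (1 8 6)
  after f: (1 3 5)(4 7 6 8)
  after f: (1 5 8 7 4 6 3)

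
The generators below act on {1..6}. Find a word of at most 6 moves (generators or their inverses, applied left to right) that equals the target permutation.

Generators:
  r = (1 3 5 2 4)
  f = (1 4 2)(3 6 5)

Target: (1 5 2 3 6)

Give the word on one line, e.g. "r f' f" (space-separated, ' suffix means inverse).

  after f': (1 2 4)(3 5 6)
  after r': (1 5 6)
  after f: (1 3 6 4 2)
  after r: (1 5 2 3 6)

f' r' f r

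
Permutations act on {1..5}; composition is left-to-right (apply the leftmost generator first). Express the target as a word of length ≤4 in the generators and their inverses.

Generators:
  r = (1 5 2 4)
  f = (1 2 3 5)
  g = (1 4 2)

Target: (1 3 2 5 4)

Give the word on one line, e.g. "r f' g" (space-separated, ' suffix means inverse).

r g g f'

  after r: (1 5 2 4)
  after g: (1 5)
  after g: (1 5 4 2)
  after f': (1 3 2 5 4)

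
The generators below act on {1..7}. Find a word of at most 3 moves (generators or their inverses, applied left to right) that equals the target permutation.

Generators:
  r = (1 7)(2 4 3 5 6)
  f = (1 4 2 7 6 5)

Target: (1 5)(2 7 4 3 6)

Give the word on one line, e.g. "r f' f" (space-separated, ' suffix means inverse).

  after f: (1 4 2 7 6 5)
  after r: (1 3 5 7 2)
  after r: (1 5)(2 7 4 3 6)

f r r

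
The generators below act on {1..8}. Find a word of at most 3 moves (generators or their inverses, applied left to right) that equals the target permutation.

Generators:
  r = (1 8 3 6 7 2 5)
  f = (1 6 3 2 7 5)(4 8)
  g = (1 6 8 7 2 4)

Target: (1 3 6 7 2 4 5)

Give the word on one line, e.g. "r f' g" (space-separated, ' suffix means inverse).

  after f': (1 5 7 2 3 6)(4 8)
  after r': (1 2 8 4)(5 6)
  after f': (1 3 6 7 2 4 5)

f' r' f'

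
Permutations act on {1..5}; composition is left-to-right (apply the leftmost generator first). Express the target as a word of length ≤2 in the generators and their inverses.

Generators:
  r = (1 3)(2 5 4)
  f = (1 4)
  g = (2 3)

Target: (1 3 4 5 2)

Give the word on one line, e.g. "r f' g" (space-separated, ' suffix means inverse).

g' r'

  after g': (2 3)
  after r': (1 3 4 5 2)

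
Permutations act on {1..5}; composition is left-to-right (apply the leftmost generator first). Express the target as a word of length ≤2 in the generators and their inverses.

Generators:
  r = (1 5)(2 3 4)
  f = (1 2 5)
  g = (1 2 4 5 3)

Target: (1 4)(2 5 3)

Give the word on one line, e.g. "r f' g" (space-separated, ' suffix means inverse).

r g'

  after r: (1 5)(2 3 4)
  after g': (1 4)(2 5 3)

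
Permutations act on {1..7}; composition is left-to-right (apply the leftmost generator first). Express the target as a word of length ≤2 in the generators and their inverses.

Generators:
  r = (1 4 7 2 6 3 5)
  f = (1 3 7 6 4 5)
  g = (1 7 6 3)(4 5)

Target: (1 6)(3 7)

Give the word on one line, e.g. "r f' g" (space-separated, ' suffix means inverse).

g g

  after g: (1 7 6 3)(4 5)
  after g: (1 6)(3 7)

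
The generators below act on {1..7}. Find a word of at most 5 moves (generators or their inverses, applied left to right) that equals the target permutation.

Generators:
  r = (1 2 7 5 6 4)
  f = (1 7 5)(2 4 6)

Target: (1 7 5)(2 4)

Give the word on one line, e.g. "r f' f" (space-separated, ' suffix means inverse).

  after r': (1 4 6 5 7 2)
  after r': (1 6 7)(2 4 5)
  after f: (1 2 6 5 4)
  after r: (1 7 5)(2 4)

r' r' f r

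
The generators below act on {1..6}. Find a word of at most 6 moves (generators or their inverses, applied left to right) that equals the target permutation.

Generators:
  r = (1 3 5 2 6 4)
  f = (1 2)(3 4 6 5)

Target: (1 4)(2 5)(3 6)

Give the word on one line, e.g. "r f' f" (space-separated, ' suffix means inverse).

  after f': (1 2)(3 5 6 4)
  after r': (1 5 2 4)
  after f: (1 3 4 2 6 5)
  after f: (1 4)(2 5)(3 6)

f' r' f f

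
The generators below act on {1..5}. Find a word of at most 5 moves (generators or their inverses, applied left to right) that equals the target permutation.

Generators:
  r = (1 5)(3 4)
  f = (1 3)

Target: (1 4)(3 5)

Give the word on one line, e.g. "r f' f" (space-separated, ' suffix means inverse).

  after f': (1 3)
  after r: (1 4 3 5)
  after f': (1 4)(3 5)
  after r': (1 3)(4 5)
  after r': (1 4)(3 5)

f' r f' r' r'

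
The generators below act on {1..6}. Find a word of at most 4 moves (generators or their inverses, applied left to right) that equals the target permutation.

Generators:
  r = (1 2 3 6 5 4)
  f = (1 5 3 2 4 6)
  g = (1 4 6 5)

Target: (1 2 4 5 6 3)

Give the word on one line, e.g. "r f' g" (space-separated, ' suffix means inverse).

f' r' f

  after f': (1 6 4 2 3 5)
  after r': (1 3 6 5 4)
  after f: (1 2 4 5 6 3)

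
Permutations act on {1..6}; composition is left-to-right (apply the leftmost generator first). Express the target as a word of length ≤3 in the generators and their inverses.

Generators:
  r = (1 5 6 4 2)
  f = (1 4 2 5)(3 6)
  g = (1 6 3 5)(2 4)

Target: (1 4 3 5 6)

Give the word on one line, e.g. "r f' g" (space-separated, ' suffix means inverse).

  after r': (1 2 4 6 5)
  after g: (1 4 3 5 6)

r' g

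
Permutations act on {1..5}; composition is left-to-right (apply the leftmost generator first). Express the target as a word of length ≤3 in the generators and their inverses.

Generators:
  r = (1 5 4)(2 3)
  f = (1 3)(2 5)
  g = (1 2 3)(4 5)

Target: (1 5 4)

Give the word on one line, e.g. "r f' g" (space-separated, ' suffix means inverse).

r' r'

  after r': (1 4 5)(2 3)
  after r': (1 5 4)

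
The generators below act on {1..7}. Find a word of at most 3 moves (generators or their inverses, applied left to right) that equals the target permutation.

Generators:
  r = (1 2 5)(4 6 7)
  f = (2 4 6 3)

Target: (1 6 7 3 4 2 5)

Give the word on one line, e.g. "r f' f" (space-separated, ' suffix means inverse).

r f' f'

  after r: (1 2 5)(4 6 7)
  after f': (1 3 6 7 2 5)
  after f': (1 6 7 3 4 2 5)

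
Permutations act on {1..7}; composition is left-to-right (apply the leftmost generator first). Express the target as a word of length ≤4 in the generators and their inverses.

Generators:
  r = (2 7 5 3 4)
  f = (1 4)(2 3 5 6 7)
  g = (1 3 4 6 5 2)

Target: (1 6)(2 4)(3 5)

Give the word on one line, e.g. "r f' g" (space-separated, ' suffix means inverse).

  after g: (1 3 4 6 5 2)
  after g: (1 4 5)(2 3 6)
  after g: (1 6)(2 4)(3 5)

g g g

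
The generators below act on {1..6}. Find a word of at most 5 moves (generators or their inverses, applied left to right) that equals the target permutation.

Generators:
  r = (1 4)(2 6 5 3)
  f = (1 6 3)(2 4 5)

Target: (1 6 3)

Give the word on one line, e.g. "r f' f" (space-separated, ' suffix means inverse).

f r' f r f

  after f: (1 6 3)(2 4 5)
  after r': (1 2)(3 4 6 5)
  after f: (1 4 3 5)(2 6)
  after r: (2 5 4)
  after f: (1 6 3)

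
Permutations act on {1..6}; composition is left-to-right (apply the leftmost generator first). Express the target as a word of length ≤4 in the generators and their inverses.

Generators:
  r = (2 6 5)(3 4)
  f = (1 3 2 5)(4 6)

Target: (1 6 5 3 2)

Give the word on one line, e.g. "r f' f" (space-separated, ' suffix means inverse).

  after f': (1 5 2 3)(4 6)
  after f': (1 2)(3 5)
  after r': (1 5 4 3 6 2)
  after r': (1 6 5 3 2)

f' f' r' r'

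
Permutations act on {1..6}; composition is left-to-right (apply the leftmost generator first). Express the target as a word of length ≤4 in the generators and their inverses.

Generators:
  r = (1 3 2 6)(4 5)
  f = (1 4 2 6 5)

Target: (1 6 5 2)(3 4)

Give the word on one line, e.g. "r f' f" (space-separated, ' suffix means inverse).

  after r: (1 3 2 6)(4 5)
  after f': (1 3 4 6 5)
  after r: (1 2 6 4)(3 5)
  after r: (1 6 5 2)(3 4)

r f' r r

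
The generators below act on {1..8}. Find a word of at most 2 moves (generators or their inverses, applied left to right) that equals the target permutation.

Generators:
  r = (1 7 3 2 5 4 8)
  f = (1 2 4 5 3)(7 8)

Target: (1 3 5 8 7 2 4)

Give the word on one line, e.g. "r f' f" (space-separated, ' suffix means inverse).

r r

  after r: (1 7 3 2 5 4 8)
  after r: (1 3 5 8 7 2 4)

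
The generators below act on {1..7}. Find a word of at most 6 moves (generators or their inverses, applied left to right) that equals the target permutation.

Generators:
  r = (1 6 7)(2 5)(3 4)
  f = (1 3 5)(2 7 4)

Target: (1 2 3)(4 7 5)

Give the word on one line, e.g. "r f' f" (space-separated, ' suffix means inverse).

  after f': (1 5 3)(2 4 7)
  after r': (1 2 3 7 5 4 6)
  after r': (1 5 3 6 7 2 4)
  after r': (1 2 3)(4 7 5)

f' r' r' r'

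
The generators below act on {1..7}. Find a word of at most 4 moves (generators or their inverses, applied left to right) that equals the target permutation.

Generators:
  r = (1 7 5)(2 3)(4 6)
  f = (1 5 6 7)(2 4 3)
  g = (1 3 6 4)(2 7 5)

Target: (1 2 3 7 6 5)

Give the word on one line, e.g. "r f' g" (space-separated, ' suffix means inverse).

  after f: (1 5 6 7)(2 4 3)
  after g': (1 7 4)(2 6)(3 5)
  after g': (1 2 3 7 6 5)

f g' g'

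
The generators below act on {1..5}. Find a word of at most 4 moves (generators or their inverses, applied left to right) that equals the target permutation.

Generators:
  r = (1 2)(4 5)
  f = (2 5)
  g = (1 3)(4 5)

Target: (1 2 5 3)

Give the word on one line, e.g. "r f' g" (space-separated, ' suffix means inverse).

f r g'

  after f: (2 5)
  after r: (1 2 4 5)
  after g': (1 2 5 3)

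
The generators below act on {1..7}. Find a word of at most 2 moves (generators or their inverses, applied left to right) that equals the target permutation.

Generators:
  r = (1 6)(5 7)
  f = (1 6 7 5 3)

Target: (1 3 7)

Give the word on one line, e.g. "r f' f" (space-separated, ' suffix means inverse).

  after f': (1 3 5 7 6)
  after r': (1 3 7)

f' r'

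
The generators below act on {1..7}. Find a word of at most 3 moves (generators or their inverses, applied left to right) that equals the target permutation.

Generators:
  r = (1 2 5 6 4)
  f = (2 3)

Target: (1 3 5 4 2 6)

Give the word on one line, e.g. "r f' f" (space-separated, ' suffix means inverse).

r f r

  after r: (1 2 5 6 4)
  after f: (1 3 2 5 6 4)
  after r: (1 3 5 4 2 6)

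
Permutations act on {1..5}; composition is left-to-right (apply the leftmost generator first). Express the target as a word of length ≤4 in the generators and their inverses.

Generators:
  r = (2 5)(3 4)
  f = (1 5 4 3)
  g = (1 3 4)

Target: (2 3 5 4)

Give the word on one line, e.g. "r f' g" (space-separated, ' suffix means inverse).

  after f': (1 3 4 5)
  after r': (1 4 2 5)
  after f: (1 3)(2 4)
  after f: (2 3 5 4)

f' r' f f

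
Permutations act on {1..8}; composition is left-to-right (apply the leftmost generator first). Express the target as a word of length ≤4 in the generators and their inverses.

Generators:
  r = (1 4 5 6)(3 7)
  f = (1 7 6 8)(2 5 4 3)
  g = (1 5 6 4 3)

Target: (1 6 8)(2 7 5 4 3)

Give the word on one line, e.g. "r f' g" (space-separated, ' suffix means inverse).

f r' g r'

  after f: (1 7 6 8)(2 5 4 3)
  after r': (1 3 2 4 7 5)(6 8)
  after g: (2 3)(4 7 6 8)
  after r': (1 6 8)(2 7 5 4 3)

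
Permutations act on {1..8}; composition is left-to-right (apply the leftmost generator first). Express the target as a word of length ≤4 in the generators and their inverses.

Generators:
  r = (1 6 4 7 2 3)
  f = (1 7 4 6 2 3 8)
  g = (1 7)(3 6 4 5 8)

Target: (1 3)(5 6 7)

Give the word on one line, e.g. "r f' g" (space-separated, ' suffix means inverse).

r' g f r

  after r': (1 3 2 7 4 6)
  after g: (1 6 7 5 8 3 2)
  after f: (1 2 7 5)(4 6)
  after r: (1 3)(5 6 7)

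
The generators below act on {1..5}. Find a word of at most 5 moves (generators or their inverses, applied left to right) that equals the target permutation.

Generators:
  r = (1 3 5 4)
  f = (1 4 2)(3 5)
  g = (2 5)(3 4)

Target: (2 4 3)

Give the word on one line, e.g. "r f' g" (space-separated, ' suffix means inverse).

r' g g f'

  after r': (1 4 5 3)
  after g: (1 3)(2 5 4)
  after g: (1 4 5 3)
  after f': (2 4 3)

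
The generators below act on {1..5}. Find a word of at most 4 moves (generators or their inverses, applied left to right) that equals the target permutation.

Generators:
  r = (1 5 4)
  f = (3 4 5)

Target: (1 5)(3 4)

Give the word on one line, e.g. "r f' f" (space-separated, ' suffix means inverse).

r r f

  after r: (1 5 4)
  after r: (1 4 5)
  after f: (1 5)(3 4)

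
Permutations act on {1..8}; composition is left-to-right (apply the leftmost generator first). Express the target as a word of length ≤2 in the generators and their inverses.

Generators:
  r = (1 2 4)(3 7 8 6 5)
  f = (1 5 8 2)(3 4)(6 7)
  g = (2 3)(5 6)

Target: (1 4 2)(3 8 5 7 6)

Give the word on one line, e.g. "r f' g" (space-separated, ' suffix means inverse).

  after r: (1 2 4)(3 7 8 6 5)
  after r: (1 4 2)(3 8 5 7 6)

r r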